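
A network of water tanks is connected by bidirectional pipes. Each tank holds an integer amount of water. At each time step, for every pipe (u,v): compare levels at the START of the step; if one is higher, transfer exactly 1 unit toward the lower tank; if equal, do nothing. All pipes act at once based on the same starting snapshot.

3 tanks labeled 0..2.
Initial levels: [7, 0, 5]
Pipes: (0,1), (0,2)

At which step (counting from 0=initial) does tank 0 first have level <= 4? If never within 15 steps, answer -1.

Step 1: flows [0->1,0->2] -> levels [5 1 6]
Step 2: flows [0->1,2->0] -> levels [5 2 5]
Step 3: flows [0->1,0=2] -> levels [4 3 5]
Tank 0 first reaches <=4 at step 3

Answer: 3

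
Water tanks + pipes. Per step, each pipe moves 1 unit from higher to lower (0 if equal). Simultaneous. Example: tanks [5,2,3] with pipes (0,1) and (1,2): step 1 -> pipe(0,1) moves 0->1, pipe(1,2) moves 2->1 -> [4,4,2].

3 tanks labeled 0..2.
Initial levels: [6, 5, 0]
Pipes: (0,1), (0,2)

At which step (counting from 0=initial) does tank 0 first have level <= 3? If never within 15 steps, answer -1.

Step 1: flows [0->1,0->2] -> levels [4 6 1]
Step 2: flows [1->0,0->2] -> levels [4 5 2]
Step 3: flows [1->0,0->2] -> levels [4 4 3]
Step 4: flows [0=1,0->2] -> levels [3 4 4]
Tank 0 first reaches <=3 at step 4

Answer: 4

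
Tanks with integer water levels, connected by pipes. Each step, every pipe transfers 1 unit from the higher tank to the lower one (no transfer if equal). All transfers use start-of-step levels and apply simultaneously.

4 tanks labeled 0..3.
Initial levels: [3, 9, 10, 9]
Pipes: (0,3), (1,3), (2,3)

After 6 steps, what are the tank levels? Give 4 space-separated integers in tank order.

Answer: 7 9 9 6

Derivation:
Step 1: flows [3->0,1=3,2->3] -> levels [4 9 9 9]
Step 2: flows [3->0,1=3,2=3] -> levels [5 9 9 8]
Step 3: flows [3->0,1->3,2->3] -> levels [6 8 8 9]
Step 4: flows [3->0,3->1,3->2] -> levels [7 9 9 6]
Step 5: flows [0->3,1->3,2->3] -> levels [6 8 8 9]
  -> period-2 cycle: step 5 state = step 3 state
  -> state at step 6: (6-3) mod 2 = 1, same as step 4 -> [7 9 9 6]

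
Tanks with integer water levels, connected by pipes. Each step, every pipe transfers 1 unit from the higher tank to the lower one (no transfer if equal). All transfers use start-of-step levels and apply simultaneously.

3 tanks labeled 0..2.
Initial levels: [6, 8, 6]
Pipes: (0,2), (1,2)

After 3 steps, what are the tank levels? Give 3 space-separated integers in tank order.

Answer: 6 6 8

Derivation:
Step 1: flows [0=2,1->2] -> levels [6 7 7]
Step 2: flows [2->0,1=2] -> levels [7 7 6]
Step 3: flows [0->2,1->2] -> levels [6 6 8]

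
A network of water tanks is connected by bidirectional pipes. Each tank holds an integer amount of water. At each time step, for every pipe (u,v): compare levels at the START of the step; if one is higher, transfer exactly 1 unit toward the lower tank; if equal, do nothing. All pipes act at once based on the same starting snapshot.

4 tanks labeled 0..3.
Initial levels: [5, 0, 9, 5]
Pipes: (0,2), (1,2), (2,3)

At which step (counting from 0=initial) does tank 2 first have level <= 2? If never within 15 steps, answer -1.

Answer: -1

Derivation:
Step 1: flows [2->0,2->1,2->3] -> levels [6 1 6 6]
Step 2: flows [0=2,2->1,2=3] -> levels [6 2 5 6]
Step 3: flows [0->2,2->1,3->2] -> levels [5 3 6 5]
Step 4: flows [2->0,2->1,2->3] -> levels [6 4 3 6]
Step 5: flows [0->2,1->2,3->2] -> levels [5 3 6 5]
  -> period-2 cycle (repeats step 3); tank 2 never drops to <=2
Tank 2 never reaches <=2 within 15 steps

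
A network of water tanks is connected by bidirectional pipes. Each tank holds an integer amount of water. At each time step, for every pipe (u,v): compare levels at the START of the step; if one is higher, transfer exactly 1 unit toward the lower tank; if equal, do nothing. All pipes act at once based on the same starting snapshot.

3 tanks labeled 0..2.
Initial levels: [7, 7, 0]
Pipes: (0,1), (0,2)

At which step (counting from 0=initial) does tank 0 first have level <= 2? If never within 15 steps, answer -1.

Step 1: flows [0=1,0->2] -> levels [6 7 1]
Step 2: flows [1->0,0->2] -> levels [6 6 2]
Step 3: flows [0=1,0->2] -> levels [5 6 3]
Step 4: flows [1->0,0->2] -> levels [5 5 4]
Step 5: flows [0=1,0->2] -> levels [4 5 5]
Step 6: flows [1->0,2->0] -> levels [6 4 4]
Step 7: flows [0->1,0->2] -> levels [4 5 5]
  -> period-2 cycle (repeats step 5); tank 0 never drops to <=2
Tank 0 never reaches <=2 within 15 steps

Answer: -1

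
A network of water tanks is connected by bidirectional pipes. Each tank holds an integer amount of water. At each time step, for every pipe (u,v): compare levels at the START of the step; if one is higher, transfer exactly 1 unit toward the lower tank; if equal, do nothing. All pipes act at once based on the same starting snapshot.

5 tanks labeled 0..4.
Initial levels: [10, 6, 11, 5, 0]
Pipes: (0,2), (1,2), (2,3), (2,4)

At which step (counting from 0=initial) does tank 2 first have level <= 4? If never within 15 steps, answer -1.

Answer: 6

Derivation:
Step 1: flows [2->0,2->1,2->3,2->4] -> levels [11 7 7 6 1]
Step 2: flows [0->2,1=2,2->3,2->4] -> levels [10 7 6 7 2]
Step 3: flows [0->2,1->2,3->2,2->4] -> levels [9 6 8 6 3]
Step 4: flows [0->2,2->1,2->3,2->4] -> levels [8 7 6 7 4]
Step 5: flows [0->2,1->2,3->2,2->4] -> levels [7 6 8 6 5]
Step 6: flows [2->0,2->1,2->3,2->4] -> levels [8 7 4 7 6]
Tank 2 first reaches <=4 at step 6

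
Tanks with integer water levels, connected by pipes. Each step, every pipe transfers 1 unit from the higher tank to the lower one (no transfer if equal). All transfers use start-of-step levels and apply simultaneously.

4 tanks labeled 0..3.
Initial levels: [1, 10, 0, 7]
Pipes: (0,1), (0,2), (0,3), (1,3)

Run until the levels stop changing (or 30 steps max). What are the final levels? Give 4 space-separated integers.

Answer: 6 4 4 4

Derivation:
Step 1: flows [1->0,0->2,3->0,1->3] -> levels [2 8 1 7]
Step 2: flows [1->0,0->2,3->0,1->3] -> levels [3 6 2 7]
Step 3: flows [1->0,0->2,3->0,3->1] -> levels [4 6 3 5]
Step 4: flows [1->0,0->2,3->0,1->3] -> levels [5 4 4 5]
Step 5: flows [0->1,0->2,0=3,3->1] -> levels [3 6 5 4]
Step 6: flows [1->0,2->0,3->0,1->3] -> levels [6 4 4 4]
Step 7: flows [0->1,0->2,0->3,1=3] -> levels [3 5 5 5]
Step 8: flows [1->0,2->0,3->0,1=3] -> levels [6 4 4 4]
  -> period-2 cycle: step 8 state = step 6 state; never stabilizes
  -> state at step 30: (30-6) mod 2 = 0, same as step 6 -> [6 4 4 4]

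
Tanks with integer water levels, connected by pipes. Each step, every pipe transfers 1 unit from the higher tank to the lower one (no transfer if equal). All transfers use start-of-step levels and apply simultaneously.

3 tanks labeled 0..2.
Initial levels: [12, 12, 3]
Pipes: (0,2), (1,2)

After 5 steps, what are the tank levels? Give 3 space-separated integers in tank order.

Step 1: flows [0->2,1->2] -> levels [11 11 5]
Step 2: flows [0->2,1->2] -> levels [10 10 7]
Step 3: flows [0->2,1->2] -> levels [9 9 9]
Step 4: flows [0=2,1=2] -> levels [9 9 9]
  -> stable; steps 5..5 unchanged -> [9 9 9]

Answer: 9 9 9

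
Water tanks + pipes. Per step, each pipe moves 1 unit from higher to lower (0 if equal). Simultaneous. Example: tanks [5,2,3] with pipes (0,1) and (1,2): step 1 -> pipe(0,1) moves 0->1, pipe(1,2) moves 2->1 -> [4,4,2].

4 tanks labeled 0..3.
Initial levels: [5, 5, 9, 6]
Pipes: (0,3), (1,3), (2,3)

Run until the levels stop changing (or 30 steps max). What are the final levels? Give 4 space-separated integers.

Step 1: flows [3->0,3->1,2->3] -> levels [6 6 8 5]
Step 2: flows [0->3,1->3,2->3] -> levels [5 5 7 8]
Step 3: flows [3->0,3->1,3->2] -> levels [6 6 8 5]
  -> period-2 cycle: step 3 state = step 1 state; never stabilizes
  -> state at step 30: (30-1) mod 2 = 1, same as step 2 -> [5 5 7 8]

Answer: 5 5 7 8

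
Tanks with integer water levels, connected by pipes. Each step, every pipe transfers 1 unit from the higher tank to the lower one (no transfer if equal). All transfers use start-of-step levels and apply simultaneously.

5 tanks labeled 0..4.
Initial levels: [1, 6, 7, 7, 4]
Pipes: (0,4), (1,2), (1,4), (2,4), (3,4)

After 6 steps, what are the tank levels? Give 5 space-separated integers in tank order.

Answer: 5 6 6 6 2

Derivation:
Step 1: flows [4->0,2->1,1->4,2->4,3->4] -> levels [2 6 5 6 6]
Step 2: flows [4->0,1->2,1=4,4->2,3=4] -> levels [3 5 7 6 4]
Step 3: flows [4->0,2->1,1->4,2->4,3->4] -> levels [4 5 5 5 6]
Step 4: flows [4->0,1=2,4->1,4->2,4->3] -> levels [5 6 6 6 2]
Step 5: flows [0->4,1=2,1->4,2->4,3->4] -> levels [4 5 5 5 6]
  -> period-2 cycle: step 5 state = step 3 state
  -> state at step 6: (6-3) mod 2 = 1, same as step 4 -> [5 6 6 6 2]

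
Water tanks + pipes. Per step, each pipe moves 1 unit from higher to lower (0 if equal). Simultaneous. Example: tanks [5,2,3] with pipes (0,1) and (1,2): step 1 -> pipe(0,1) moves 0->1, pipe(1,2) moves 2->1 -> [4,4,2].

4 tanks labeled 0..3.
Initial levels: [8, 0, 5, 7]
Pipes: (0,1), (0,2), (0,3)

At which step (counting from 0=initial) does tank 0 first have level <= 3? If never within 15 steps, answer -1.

Answer: 5

Derivation:
Step 1: flows [0->1,0->2,0->3] -> levels [5 1 6 8]
Step 2: flows [0->1,2->0,3->0] -> levels [6 2 5 7]
Step 3: flows [0->1,0->2,3->0] -> levels [5 3 6 6]
Step 4: flows [0->1,2->0,3->0] -> levels [6 4 5 5]
Step 5: flows [0->1,0->2,0->3] -> levels [3 5 6 6]
Tank 0 first reaches <=3 at step 5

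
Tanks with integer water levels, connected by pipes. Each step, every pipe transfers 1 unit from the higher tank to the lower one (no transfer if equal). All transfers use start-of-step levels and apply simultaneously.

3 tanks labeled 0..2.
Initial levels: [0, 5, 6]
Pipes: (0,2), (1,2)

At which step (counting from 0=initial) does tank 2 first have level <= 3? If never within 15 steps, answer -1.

Answer: 4

Derivation:
Step 1: flows [2->0,2->1] -> levels [1 6 4]
Step 2: flows [2->0,1->2] -> levels [2 5 4]
Step 3: flows [2->0,1->2] -> levels [3 4 4]
Step 4: flows [2->0,1=2] -> levels [4 4 3]
Tank 2 first reaches <=3 at step 4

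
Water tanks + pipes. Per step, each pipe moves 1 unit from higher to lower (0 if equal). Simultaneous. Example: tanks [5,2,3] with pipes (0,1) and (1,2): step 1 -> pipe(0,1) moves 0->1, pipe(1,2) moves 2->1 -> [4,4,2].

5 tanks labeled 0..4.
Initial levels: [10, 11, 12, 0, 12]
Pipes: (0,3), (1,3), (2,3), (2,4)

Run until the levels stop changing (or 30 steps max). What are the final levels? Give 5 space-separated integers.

Step 1: flows [0->3,1->3,2->3,2=4] -> levels [9 10 11 3 12]
Step 2: flows [0->3,1->3,2->3,4->2] -> levels [8 9 11 6 11]
Step 3: flows [0->3,1->3,2->3,2=4] -> levels [7 8 10 9 11]
Step 4: flows [3->0,3->1,2->3,4->2] -> levels [8 9 10 8 10]
Step 5: flows [0=3,1->3,2->3,2=4] -> levels [8 8 9 10 10]
Step 6: flows [3->0,3->1,3->2,4->2] -> levels [9 9 11 7 9]
Step 7: flows [0->3,1->3,2->3,2->4] -> levels [8 8 9 10 10]
  -> period-2 cycle: step 7 state = step 5 state; never stabilizes
  -> state at step 30: (30-5) mod 2 = 1, same as step 6 -> [9 9 11 7 9]

Answer: 9 9 11 7 9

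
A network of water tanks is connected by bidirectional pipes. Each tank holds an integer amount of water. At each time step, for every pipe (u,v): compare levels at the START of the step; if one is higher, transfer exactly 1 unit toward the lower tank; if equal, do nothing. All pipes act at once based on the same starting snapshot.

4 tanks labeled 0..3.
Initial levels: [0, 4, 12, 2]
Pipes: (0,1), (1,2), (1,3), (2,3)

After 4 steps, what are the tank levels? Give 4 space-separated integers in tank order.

Answer: 4 5 4 5

Derivation:
Step 1: flows [1->0,2->1,1->3,2->3] -> levels [1 3 10 4]
Step 2: flows [1->0,2->1,3->1,2->3] -> levels [2 4 8 4]
Step 3: flows [1->0,2->1,1=3,2->3] -> levels [3 4 6 5]
Step 4: flows [1->0,2->1,3->1,2->3] -> levels [4 5 4 5]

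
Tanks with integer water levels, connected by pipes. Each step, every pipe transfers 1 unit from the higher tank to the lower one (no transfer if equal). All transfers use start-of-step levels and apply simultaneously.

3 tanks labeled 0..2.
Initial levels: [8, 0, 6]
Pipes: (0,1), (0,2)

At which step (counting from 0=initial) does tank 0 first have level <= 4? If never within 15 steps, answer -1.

Answer: 5

Derivation:
Step 1: flows [0->1,0->2] -> levels [6 1 7]
Step 2: flows [0->1,2->0] -> levels [6 2 6]
Step 3: flows [0->1,0=2] -> levels [5 3 6]
Step 4: flows [0->1,2->0] -> levels [5 4 5]
Step 5: flows [0->1,0=2] -> levels [4 5 5]
Tank 0 first reaches <=4 at step 5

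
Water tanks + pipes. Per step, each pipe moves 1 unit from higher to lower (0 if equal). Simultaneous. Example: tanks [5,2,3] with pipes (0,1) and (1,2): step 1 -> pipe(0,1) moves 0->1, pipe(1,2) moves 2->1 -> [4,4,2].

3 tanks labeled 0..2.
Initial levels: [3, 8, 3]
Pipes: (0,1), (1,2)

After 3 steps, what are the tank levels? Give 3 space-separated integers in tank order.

Step 1: flows [1->0,1->2] -> levels [4 6 4]
Step 2: flows [1->0,1->2] -> levels [5 4 5]
Step 3: flows [0->1,2->1] -> levels [4 6 4]

Answer: 4 6 4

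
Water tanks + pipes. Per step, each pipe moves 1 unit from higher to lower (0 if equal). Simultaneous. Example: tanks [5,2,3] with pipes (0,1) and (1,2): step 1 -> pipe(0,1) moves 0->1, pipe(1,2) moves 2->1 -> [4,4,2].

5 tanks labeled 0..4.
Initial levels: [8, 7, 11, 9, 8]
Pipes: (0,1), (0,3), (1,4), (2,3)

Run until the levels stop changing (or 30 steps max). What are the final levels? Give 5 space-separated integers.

Step 1: flows [0->1,3->0,4->1,2->3] -> levels [8 9 10 9 7]
Step 2: flows [1->0,3->0,1->4,2->3] -> levels [10 7 9 9 8]
Step 3: flows [0->1,0->3,4->1,2=3] -> levels [8 9 9 10 7]
Step 4: flows [1->0,3->0,1->4,3->2] -> levels [10 7 10 8 8]
Step 5: flows [0->1,0->3,4->1,2->3] -> levels [8 9 9 10 7]
  -> period-2 cycle: step 5 state = step 3 state; never stabilizes
  -> state at step 30: (30-3) mod 2 = 1, same as step 4 -> [10 7 10 8 8]

Answer: 10 7 10 8 8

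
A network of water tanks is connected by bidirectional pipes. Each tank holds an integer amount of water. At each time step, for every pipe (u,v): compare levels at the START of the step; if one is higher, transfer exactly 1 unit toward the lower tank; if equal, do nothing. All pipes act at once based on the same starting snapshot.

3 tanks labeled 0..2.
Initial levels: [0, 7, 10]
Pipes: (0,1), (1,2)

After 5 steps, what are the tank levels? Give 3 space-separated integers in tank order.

Step 1: flows [1->0,2->1] -> levels [1 7 9]
Step 2: flows [1->0,2->1] -> levels [2 7 8]
Step 3: flows [1->0,2->1] -> levels [3 7 7]
Step 4: flows [1->0,1=2] -> levels [4 6 7]
Step 5: flows [1->0,2->1] -> levels [5 6 6]

Answer: 5 6 6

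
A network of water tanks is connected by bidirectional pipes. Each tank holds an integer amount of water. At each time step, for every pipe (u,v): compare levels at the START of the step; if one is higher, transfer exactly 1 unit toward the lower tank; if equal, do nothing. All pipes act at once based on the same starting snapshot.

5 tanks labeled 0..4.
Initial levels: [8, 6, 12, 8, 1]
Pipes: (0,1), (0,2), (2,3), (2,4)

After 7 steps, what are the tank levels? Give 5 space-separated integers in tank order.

Answer: 6 8 9 6 6

Derivation:
Step 1: flows [0->1,2->0,2->3,2->4] -> levels [8 7 9 9 2]
Step 2: flows [0->1,2->0,2=3,2->4] -> levels [8 8 7 9 3]
Step 3: flows [0=1,0->2,3->2,2->4] -> levels [7 8 8 8 4]
Step 4: flows [1->0,2->0,2=3,2->4] -> levels [9 7 6 8 5]
Step 5: flows [0->1,0->2,3->2,2->4] -> levels [7 8 7 7 6]
Step 6: flows [1->0,0=2,2=3,2->4] -> levels [8 7 6 7 7]
Step 7: flows [0->1,0->2,3->2,4->2] -> levels [6 8 9 6 6]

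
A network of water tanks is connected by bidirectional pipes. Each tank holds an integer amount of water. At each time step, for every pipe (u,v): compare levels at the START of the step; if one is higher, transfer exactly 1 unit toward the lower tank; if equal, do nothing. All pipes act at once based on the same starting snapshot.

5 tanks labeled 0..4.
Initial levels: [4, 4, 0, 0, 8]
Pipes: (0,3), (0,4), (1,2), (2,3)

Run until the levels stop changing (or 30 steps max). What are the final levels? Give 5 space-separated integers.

Answer: 5 2 4 2 3

Derivation:
Step 1: flows [0->3,4->0,1->2,2=3] -> levels [4 3 1 1 7]
Step 2: flows [0->3,4->0,1->2,2=3] -> levels [4 2 2 2 6]
Step 3: flows [0->3,4->0,1=2,2=3] -> levels [4 2 2 3 5]
Step 4: flows [0->3,4->0,1=2,3->2] -> levels [4 2 3 3 4]
Step 5: flows [0->3,0=4,2->1,2=3] -> levels [3 3 2 4 4]
Step 6: flows [3->0,4->0,1->2,3->2] -> levels [5 2 4 2 3]
Step 7: flows [0->3,0->4,2->1,2->3] -> levels [3 3 2 4 4]
  -> period-2 cycle: step 7 state = step 5 state; never stabilizes
  -> state at step 30: (30-5) mod 2 = 1, same as step 6 -> [5 2 4 2 3]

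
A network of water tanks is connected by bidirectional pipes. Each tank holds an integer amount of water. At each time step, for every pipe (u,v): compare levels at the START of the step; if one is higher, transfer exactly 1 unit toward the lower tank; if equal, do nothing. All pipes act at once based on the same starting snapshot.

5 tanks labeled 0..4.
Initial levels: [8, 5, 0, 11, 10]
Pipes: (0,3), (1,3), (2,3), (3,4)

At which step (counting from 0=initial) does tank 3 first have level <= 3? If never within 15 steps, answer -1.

Answer: -1

Derivation:
Step 1: flows [3->0,3->1,3->2,3->4] -> levels [9 6 1 7 11]
Step 2: flows [0->3,3->1,3->2,4->3] -> levels [8 7 2 7 10]
Step 3: flows [0->3,1=3,3->2,4->3] -> levels [7 7 3 8 9]
Step 4: flows [3->0,3->1,3->2,4->3] -> levels [8 8 4 6 8]
Step 5: flows [0->3,1->3,3->2,4->3] -> levels [7 7 5 8 7]
Step 6: flows [3->0,3->1,3->2,3->4] -> levels [8 8 6 4 8]
Step 7: flows [0->3,1->3,2->3,4->3] -> levels [7 7 5 8 7]
  -> period-2 cycle (repeats step 5); tank 3 never drops to <=3
Tank 3 never reaches <=3 within 15 steps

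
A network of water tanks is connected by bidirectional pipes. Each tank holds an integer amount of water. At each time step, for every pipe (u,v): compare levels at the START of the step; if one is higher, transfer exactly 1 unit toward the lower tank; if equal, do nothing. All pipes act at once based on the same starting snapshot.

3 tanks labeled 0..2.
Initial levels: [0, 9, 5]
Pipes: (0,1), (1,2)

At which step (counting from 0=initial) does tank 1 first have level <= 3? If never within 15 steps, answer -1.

Step 1: flows [1->0,1->2] -> levels [1 7 6]
Step 2: flows [1->0,1->2] -> levels [2 5 7]
Step 3: flows [1->0,2->1] -> levels [3 5 6]
Step 4: flows [1->0,2->1] -> levels [4 5 5]
Step 5: flows [1->0,1=2] -> levels [5 4 5]
Step 6: flows [0->1,2->1] -> levels [4 6 4]
Step 7: flows [1->0,1->2] -> levels [5 4 5]
  -> period-2 cycle (repeats step 5); tank 1 never drops to <=3
Tank 1 never reaches <=3 within 15 steps

Answer: -1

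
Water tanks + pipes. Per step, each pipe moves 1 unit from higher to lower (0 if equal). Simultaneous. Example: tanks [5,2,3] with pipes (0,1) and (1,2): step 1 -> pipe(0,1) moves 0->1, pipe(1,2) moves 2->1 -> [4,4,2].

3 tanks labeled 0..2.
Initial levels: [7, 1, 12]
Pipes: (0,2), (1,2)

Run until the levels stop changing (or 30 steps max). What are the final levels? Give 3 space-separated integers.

Answer: 7 7 6

Derivation:
Step 1: flows [2->0,2->1] -> levels [8 2 10]
Step 2: flows [2->0,2->1] -> levels [9 3 8]
Step 3: flows [0->2,2->1] -> levels [8 4 8]
Step 4: flows [0=2,2->1] -> levels [8 5 7]
Step 5: flows [0->2,2->1] -> levels [7 6 7]
Step 6: flows [0=2,2->1] -> levels [7 7 6]
Step 7: flows [0->2,1->2] -> levels [6 6 8]
Step 8: flows [2->0,2->1] -> levels [7 7 6]
  -> period-2 cycle: step 8 state = step 6 state; never stabilizes
  -> state at step 30: (30-6) mod 2 = 0, same as step 6 -> [7 7 6]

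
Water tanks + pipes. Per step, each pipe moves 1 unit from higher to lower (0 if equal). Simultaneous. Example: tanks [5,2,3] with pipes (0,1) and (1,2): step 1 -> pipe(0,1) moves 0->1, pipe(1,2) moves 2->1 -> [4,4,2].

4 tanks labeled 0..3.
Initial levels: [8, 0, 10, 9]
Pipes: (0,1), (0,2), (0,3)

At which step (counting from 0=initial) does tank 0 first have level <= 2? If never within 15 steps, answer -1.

Step 1: flows [0->1,2->0,3->0] -> levels [9 1 9 8]
Step 2: flows [0->1,0=2,0->3] -> levels [7 2 9 9]
Step 3: flows [0->1,2->0,3->0] -> levels [8 3 8 8]
Step 4: flows [0->1,0=2,0=3] -> levels [7 4 8 8]
Step 5: flows [0->1,2->0,3->0] -> levels [8 5 7 7]
Step 6: flows [0->1,0->2,0->3] -> levels [5 6 8 8]
Step 7: flows [1->0,2->0,3->0] -> levels [8 5 7 7]
  -> period-2 cycle (repeats step 5); tank 0 never drops to <=2
Tank 0 never reaches <=2 within 15 steps

Answer: -1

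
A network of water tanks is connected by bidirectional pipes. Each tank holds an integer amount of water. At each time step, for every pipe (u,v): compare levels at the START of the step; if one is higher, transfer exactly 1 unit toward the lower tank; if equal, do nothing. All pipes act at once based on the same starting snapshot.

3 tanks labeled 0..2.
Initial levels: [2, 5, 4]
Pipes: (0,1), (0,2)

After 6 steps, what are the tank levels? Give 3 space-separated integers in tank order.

Answer: 3 4 4

Derivation:
Step 1: flows [1->0,2->0] -> levels [4 4 3]
Step 2: flows [0=1,0->2] -> levels [3 4 4]
Step 3: flows [1->0,2->0] -> levels [5 3 3]
Step 4: flows [0->1,0->2] -> levels [3 4 4]
  -> period-2 cycle: step 4 state = step 2 state
  -> state at step 6: (6-2) mod 2 = 0, same as step 2 -> [3 4 4]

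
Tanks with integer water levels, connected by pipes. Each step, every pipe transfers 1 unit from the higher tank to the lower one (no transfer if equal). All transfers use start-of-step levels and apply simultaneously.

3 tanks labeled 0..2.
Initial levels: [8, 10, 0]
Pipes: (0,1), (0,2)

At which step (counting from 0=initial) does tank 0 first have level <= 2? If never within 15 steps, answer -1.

Step 1: flows [1->0,0->2] -> levels [8 9 1]
Step 2: flows [1->0,0->2] -> levels [8 8 2]
Step 3: flows [0=1,0->2] -> levels [7 8 3]
Step 4: flows [1->0,0->2] -> levels [7 7 4]
Step 5: flows [0=1,0->2] -> levels [6 7 5]
Step 6: flows [1->0,0->2] -> levels [6 6 6]
Step 7: flows [0=1,0=2] -> levels [6 6 6]
  -> stable; tank 0 stays at 6 > 2
Tank 0 never reaches <=2 within 15 steps

Answer: -1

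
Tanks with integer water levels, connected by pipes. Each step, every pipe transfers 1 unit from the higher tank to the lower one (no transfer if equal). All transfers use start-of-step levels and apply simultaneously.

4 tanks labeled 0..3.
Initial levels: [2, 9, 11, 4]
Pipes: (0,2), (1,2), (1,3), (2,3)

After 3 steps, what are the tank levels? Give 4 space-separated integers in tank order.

Answer: 5 8 7 6

Derivation:
Step 1: flows [2->0,2->1,1->3,2->3] -> levels [3 9 8 6]
Step 2: flows [2->0,1->2,1->3,2->3] -> levels [4 7 7 8]
Step 3: flows [2->0,1=2,3->1,3->2] -> levels [5 8 7 6]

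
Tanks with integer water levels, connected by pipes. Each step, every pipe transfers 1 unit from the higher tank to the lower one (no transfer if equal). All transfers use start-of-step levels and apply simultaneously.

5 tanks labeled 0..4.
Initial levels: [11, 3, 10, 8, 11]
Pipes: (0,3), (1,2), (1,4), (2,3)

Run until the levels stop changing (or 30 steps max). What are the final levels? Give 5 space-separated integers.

Answer: 9 7 10 8 9

Derivation:
Step 1: flows [0->3,2->1,4->1,2->3] -> levels [10 5 8 10 10]
Step 2: flows [0=3,2->1,4->1,3->2] -> levels [10 7 8 9 9]
Step 3: flows [0->3,2->1,4->1,3->2] -> levels [9 9 8 9 8]
Step 4: flows [0=3,1->2,1->4,3->2] -> levels [9 7 10 8 9]
Step 5: flows [0->3,2->1,4->1,2->3] -> levels [8 9 8 10 8]
Step 6: flows [3->0,1->2,1->4,3->2] -> levels [9 7 10 8 9]
  -> period-2 cycle: step 6 state = step 4 state; never stabilizes
  -> state at step 30: (30-4) mod 2 = 0, same as step 4 -> [9 7 10 8 9]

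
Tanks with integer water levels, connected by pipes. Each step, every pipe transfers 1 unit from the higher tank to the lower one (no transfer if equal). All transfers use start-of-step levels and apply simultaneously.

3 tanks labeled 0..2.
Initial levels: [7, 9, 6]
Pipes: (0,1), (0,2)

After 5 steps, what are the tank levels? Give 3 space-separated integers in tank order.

Step 1: flows [1->0,0->2] -> levels [7 8 7]
Step 2: flows [1->0,0=2] -> levels [8 7 7]
Step 3: flows [0->1,0->2] -> levels [6 8 8]
Step 4: flows [1->0,2->0] -> levels [8 7 7]
  -> period-2 cycle: step 4 state = step 2 state
  -> state at step 5: (5-2) mod 2 = 1, same as step 3 -> [6 8 8]

Answer: 6 8 8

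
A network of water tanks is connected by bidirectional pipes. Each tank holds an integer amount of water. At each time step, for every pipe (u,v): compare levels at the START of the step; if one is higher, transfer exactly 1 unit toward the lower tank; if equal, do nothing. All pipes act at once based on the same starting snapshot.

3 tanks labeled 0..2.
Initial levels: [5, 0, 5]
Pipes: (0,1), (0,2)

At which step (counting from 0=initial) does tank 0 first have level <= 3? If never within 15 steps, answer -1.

Answer: 3

Derivation:
Step 1: flows [0->1,0=2] -> levels [4 1 5]
Step 2: flows [0->1,2->0] -> levels [4 2 4]
Step 3: flows [0->1,0=2] -> levels [3 3 4]
Tank 0 first reaches <=3 at step 3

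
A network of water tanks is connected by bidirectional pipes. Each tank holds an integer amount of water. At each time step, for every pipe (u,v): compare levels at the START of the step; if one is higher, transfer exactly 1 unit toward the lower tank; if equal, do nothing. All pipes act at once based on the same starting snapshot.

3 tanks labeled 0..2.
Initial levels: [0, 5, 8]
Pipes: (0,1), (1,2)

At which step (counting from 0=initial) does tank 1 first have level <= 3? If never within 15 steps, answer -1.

Step 1: flows [1->0,2->1] -> levels [1 5 7]
Step 2: flows [1->0,2->1] -> levels [2 5 6]
Step 3: flows [1->0,2->1] -> levels [3 5 5]
Step 4: flows [1->0,1=2] -> levels [4 4 5]
Step 5: flows [0=1,2->1] -> levels [4 5 4]
Step 6: flows [1->0,1->2] -> levels [5 3 5]
Tank 1 first reaches <=3 at step 6

Answer: 6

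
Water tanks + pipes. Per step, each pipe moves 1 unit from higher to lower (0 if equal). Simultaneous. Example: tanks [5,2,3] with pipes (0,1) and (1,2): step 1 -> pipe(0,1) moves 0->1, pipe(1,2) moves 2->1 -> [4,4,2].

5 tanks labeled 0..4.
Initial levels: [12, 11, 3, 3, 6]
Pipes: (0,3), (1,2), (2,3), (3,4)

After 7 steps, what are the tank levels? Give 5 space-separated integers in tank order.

Answer: 7 8 6 8 6

Derivation:
Step 1: flows [0->3,1->2,2=3,4->3] -> levels [11 10 4 5 5]
Step 2: flows [0->3,1->2,3->2,3=4] -> levels [10 9 6 5 5]
Step 3: flows [0->3,1->2,2->3,3=4] -> levels [9 8 6 7 5]
Step 4: flows [0->3,1->2,3->2,3->4] -> levels [8 7 8 6 6]
Step 5: flows [0->3,2->1,2->3,3=4] -> levels [7 8 6 8 6]
Step 6: flows [3->0,1->2,3->2,3->4] -> levels [8 7 8 5 7]
Step 7: flows [0->3,2->1,2->3,4->3] -> levels [7 8 6 8 6]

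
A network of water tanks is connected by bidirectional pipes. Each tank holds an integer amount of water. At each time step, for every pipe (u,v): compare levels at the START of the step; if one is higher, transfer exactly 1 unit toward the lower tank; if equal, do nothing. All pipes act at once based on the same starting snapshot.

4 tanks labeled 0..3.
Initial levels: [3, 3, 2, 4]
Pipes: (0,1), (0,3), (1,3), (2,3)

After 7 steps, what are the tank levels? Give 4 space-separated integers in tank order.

Step 1: flows [0=1,3->0,3->1,3->2] -> levels [4 4 3 1]
Step 2: flows [0=1,0->3,1->3,2->3] -> levels [3 3 2 4]
  -> period-2 cycle: step 2 state = step 0 state
  -> state at step 7: (7-0) mod 2 = 1, same as step 1 -> [4 4 3 1]

Answer: 4 4 3 1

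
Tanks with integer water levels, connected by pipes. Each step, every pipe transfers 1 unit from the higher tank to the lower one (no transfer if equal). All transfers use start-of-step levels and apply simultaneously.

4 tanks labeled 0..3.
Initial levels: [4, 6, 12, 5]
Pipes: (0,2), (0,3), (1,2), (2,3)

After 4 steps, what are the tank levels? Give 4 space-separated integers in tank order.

Step 1: flows [2->0,3->0,2->1,2->3] -> levels [6 7 9 5]
Step 2: flows [2->0,0->3,2->1,2->3] -> levels [6 8 6 7]
Step 3: flows [0=2,3->0,1->2,3->2] -> levels [7 7 8 5]
Step 4: flows [2->0,0->3,2->1,2->3] -> levels [7 8 5 7]

Answer: 7 8 5 7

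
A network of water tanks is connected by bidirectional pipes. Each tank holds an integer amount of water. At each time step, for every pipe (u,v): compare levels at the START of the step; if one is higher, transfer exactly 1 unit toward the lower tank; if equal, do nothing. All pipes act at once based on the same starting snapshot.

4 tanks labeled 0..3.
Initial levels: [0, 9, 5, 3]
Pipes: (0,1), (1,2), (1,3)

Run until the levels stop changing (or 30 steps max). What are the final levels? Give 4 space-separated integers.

Step 1: flows [1->0,1->2,1->3] -> levels [1 6 6 4]
Step 2: flows [1->0,1=2,1->3] -> levels [2 4 6 5]
Step 3: flows [1->0,2->1,3->1] -> levels [3 5 5 4]
Step 4: flows [1->0,1=2,1->3] -> levels [4 3 5 5]
Step 5: flows [0->1,2->1,3->1] -> levels [3 6 4 4]
Step 6: flows [1->0,1->2,1->3] -> levels [4 3 5 5]
  -> period-2 cycle: step 6 state = step 4 state; never stabilizes
  -> state at step 30: (30-4) mod 2 = 0, same as step 4 -> [4 3 5 5]

Answer: 4 3 5 5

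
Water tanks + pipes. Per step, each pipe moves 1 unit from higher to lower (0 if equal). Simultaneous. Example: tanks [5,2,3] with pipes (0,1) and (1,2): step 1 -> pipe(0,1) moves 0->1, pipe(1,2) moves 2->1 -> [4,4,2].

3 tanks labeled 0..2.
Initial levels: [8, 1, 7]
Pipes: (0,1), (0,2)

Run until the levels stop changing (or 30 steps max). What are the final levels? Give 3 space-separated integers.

Step 1: flows [0->1,0->2] -> levels [6 2 8]
Step 2: flows [0->1,2->0] -> levels [6 3 7]
Step 3: flows [0->1,2->0] -> levels [6 4 6]
Step 4: flows [0->1,0=2] -> levels [5 5 6]
Step 5: flows [0=1,2->0] -> levels [6 5 5]
Step 6: flows [0->1,0->2] -> levels [4 6 6]
Step 7: flows [1->0,2->0] -> levels [6 5 5]
  -> period-2 cycle: step 7 state = step 5 state; never stabilizes
  -> state at step 30: (30-5) mod 2 = 1, same as step 6 -> [4 6 6]

Answer: 4 6 6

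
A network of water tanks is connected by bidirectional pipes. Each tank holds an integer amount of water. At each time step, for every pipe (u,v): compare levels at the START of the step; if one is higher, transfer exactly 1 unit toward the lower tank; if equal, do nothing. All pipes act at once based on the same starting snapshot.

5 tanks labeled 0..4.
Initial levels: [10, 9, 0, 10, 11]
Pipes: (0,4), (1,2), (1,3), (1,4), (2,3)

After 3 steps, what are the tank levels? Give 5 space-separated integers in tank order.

Step 1: flows [4->0,1->2,3->1,4->1,3->2] -> levels [11 10 2 8 9]
Step 2: flows [0->4,1->2,1->3,1->4,3->2] -> levels [10 7 4 8 11]
Step 3: flows [4->0,1->2,3->1,4->1,3->2] -> levels [11 8 6 6 9]

Answer: 11 8 6 6 9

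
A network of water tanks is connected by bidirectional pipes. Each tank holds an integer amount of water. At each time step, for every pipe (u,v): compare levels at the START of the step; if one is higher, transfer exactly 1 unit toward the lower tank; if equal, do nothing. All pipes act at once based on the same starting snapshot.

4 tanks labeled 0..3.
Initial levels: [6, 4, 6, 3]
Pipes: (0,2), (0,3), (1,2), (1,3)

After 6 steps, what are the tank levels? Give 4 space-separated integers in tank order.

Answer: 5 6 4 4

Derivation:
Step 1: flows [0=2,0->3,2->1,1->3] -> levels [5 4 5 5]
Step 2: flows [0=2,0=3,2->1,3->1] -> levels [5 6 4 4]
Step 3: flows [0->2,0->3,1->2,1->3] -> levels [3 4 6 6]
Step 4: flows [2->0,3->0,2->1,3->1] -> levels [5 6 4 4]
  -> period-2 cycle: step 4 state = step 2 state
  -> state at step 6: (6-2) mod 2 = 0, same as step 2 -> [5 6 4 4]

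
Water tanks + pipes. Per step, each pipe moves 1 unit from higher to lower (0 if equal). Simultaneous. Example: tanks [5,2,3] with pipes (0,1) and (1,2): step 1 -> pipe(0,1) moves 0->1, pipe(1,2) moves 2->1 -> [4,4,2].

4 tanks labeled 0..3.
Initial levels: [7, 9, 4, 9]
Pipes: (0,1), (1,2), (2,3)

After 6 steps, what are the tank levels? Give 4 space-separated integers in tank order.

Step 1: flows [1->0,1->2,3->2] -> levels [8 7 6 8]
Step 2: flows [0->1,1->2,3->2] -> levels [7 7 8 7]
Step 3: flows [0=1,2->1,2->3] -> levels [7 8 6 8]
Step 4: flows [1->0,1->2,3->2] -> levels [8 6 8 7]
Step 5: flows [0->1,2->1,2->3] -> levels [7 8 6 8]
  -> period-2 cycle: step 5 state = step 3 state
  -> state at step 6: (6-3) mod 2 = 1, same as step 4 -> [8 6 8 7]

Answer: 8 6 8 7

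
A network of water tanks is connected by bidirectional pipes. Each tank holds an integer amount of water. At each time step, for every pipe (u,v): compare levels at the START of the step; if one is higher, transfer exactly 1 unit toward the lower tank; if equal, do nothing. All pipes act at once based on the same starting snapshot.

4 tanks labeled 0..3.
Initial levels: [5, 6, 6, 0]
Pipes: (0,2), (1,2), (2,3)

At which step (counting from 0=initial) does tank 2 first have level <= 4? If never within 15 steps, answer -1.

Step 1: flows [2->0,1=2,2->3] -> levels [6 6 4 1]
Tank 2 first reaches <=4 at step 1

Answer: 1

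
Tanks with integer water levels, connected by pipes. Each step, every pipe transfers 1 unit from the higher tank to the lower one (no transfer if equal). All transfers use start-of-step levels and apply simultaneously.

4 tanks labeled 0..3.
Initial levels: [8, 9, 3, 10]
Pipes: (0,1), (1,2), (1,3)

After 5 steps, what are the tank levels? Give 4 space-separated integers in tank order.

Answer: 8 7 7 8

Derivation:
Step 1: flows [1->0,1->2,3->1] -> levels [9 8 4 9]
Step 2: flows [0->1,1->2,3->1] -> levels [8 9 5 8]
Step 3: flows [1->0,1->2,1->3] -> levels [9 6 6 9]
Step 4: flows [0->1,1=2,3->1] -> levels [8 8 6 8]
Step 5: flows [0=1,1->2,1=3] -> levels [8 7 7 8]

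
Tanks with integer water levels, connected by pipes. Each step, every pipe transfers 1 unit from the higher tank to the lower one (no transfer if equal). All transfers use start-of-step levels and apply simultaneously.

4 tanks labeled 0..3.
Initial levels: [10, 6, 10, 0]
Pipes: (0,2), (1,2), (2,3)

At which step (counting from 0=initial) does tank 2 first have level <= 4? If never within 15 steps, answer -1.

Step 1: flows [0=2,2->1,2->3] -> levels [10 7 8 1]
Step 2: flows [0->2,2->1,2->3] -> levels [9 8 7 2]
Step 3: flows [0->2,1->2,2->3] -> levels [8 7 8 3]
Step 4: flows [0=2,2->1,2->3] -> levels [8 8 6 4]
Step 5: flows [0->2,1->2,2->3] -> levels [7 7 7 5]
Step 6: flows [0=2,1=2,2->3] -> levels [7 7 6 6]
Step 7: flows [0->2,1->2,2=3] -> levels [6 6 8 6]
Step 8: flows [2->0,2->1,2->3] -> levels [7 7 5 7]
Step 9: flows [0->2,1->2,3->2] -> levels [6 6 8 6]
  -> period-2 cycle (repeats step 7); tank 2 never drops to <=4
Tank 2 never reaches <=4 within 15 steps

Answer: -1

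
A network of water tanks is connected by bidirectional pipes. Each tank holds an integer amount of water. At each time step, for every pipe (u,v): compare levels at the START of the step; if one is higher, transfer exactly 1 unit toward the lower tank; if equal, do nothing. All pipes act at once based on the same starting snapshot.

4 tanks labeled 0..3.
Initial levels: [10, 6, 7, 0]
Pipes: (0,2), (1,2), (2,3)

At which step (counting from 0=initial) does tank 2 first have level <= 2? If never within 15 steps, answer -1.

Step 1: flows [0->2,2->1,2->3] -> levels [9 7 6 1]
Step 2: flows [0->2,1->2,2->3] -> levels [8 6 7 2]
Step 3: flows [0->2,2->1,2->3] -> levels [7 7 6 3]
Step 4: flows [0->2,1->2,2->3] -> levels [6 6 7 4]
Step 5: flows [2->0,2->1,2->3] -> levels [7 7 4 5]
Step 6: flows [0->2,1->2,3->2] -> levels [6 6 7 4]
  -> period-2 cycle (repeats step 4); tank 2 never drops to <=2
Tank 2 never reaches <=2 within 15 steps

Answer: -1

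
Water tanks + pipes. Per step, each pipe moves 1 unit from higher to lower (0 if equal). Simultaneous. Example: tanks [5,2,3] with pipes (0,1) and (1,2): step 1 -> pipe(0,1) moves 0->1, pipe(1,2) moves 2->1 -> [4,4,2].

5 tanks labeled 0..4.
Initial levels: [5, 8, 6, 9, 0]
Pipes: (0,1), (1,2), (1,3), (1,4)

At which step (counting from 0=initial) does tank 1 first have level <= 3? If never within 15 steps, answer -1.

Step 1: flows [1->0,1->2,3->1,1->4] -> levels [6 6 7 8 1]
Step 2: flows [0=1,2->1,3->1,1->4] -> levels [6 7 6 7 2]
Step 3: flows [1->0,1->2,1=3,1->4] -> levels [7 4 7 7 3]
Step 4: flows [0->1,2->1,3->1,1->4] -> levels [6 6 6 6 4]
Step 5: flows [0=1,1=2,1=3,1->4] -> levels [6 5 6 6 5]
Step 6: flows [0->1,2->1,3->1,1=4] -> levels [5 8 5 5 5]
Step 7: flows [1->0,1->2,1->3,1->4] -> levels [6 4 6 6 6]
Step 8: flows [0->1,2->1,3->1,4->1] -> levels [5 8 5 5 5]
  -> period-2 cycle (repeats step 6); tank 1 never drops to <=3
Tank 1 never reaches <=3 within 15 steps

Answer: -1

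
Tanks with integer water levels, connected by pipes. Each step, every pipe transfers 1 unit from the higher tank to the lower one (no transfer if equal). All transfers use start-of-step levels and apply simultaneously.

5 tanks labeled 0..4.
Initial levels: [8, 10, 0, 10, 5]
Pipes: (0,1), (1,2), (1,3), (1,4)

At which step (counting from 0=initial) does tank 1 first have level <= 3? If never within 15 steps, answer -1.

Step 1: flows [1->0,1->2,1=3,1->4] -> levels [9 7 1 10 6]
Step 2: flows [0->1,1->2,3->1,1->4] -> levels [8 7 2 9 7]
Step 3: flows [0->1,1->2,3->1,1=4] -> levels [7 8 3 8 7]
Step 4: flows [1->0,1->2,1=3,1->4] -> levels [8 5 4 8 8]
Step 5: flows [0->1,1->2,3->1,4->1] -> levels [7 7 5 7 7]
Step 6: flows [0=1,1->2,1=3,1=4] -> levels [7 6 6 7 7]
Step 7: flows [0->1,1=2,3->1,4->1] -> levels [6 9 6 6 6]
Step 8: flows [1->0,1->2,1->3,1->4] -> levels [7 5 7 7 7]
Step 9: flows [0->1,2->1,3->1,4->1] -> levels [6 9 6 6 6]
  -> period-2 cycle (repeats step 7); tank 1 never drops to <=3
Tank 1 never reaches <=3 within 15 steps

Answer: -1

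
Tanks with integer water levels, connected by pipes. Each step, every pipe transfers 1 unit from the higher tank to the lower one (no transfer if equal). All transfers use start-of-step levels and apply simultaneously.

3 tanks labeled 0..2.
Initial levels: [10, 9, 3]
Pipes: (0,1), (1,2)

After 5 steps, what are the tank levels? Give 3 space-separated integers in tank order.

Step 1: flows [0->1,1->2] -> levels [9 9 4]
Step 2: flows [0=1,1->2] -> levels [9 8 5]
Step 3: flows [0->1,1->2] -> levels [8 8 6]
Step 4: flows [0=1,1->2] -> levels [8 7 7]
Step 5: flows [0->1,1=2] -> levels [7 8 7]

Answer: 7 8 7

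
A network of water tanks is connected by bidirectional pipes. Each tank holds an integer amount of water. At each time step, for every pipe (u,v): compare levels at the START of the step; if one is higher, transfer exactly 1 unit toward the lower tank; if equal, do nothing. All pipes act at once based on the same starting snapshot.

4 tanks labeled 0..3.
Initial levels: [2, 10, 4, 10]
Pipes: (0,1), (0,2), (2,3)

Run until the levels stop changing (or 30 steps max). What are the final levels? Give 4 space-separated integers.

Answer: 7 6 7 6

Derivation:
Step 1: flows [1->0,2->0,3->2] -> levels [4 9 4 9]
Step 2: flows [1->0,0=2,3->2] -> levels [5 8 5 8]
Step 3: flows [1->0,0=2,3->2] -> levels [6 7 6 7]
Step 4: flows [1->0,0=2,3->2] -> levels [7 6 7 6]
Step 5: flows [0->1,0=2,2->3] -> levels [6 7 6 7]
  -> period-2 cycle: step 5 state = step 3 state; never stabilizes
  -> state at step 30: (30-3) mod 2 = 1, same as step 4 -> [7 6 7 6]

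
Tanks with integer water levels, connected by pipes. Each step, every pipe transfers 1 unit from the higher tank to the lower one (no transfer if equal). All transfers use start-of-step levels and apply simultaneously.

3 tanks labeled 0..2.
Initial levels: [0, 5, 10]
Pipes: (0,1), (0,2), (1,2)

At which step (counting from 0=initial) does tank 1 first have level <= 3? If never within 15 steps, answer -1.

Answer: -1

Derivation:
Step 1: flows [1->0,2->0,2->1] -> levels [2 5 8]
Step 2: flows [1->0,2->0,2->1] -> levels [4 5 6]
Step 3: flows [1->0,2->0,2->1] -> levels [6 5 4]
Step 4: flows [0->1,0->2,1->2] -> levels [4 5 6]
  -> period-2 cycle (repeats step 2); tank 1 never drops to <=3
Tank 1 never reaches <=3 within 15 steps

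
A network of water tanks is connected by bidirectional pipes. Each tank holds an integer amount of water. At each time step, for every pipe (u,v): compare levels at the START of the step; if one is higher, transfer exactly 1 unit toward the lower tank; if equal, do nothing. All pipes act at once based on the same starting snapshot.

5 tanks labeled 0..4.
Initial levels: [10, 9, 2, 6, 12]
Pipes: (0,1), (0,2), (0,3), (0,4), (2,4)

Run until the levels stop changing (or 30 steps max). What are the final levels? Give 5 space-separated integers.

Answer: 6 8 8 8 9

Derivation:
Step 1: flows [0->1,0->2,0->3,4->0,4->2] -> levels [8 10 4 7 10]
Step 2: flows [1->0,0->2,0->3,4->0,4->2] -> levels [8 9 6 8 8]
Step 3: flows [1->0,0->2,0=3,0=4,4->2] -> levels [8 8 8 8 7]
Step 4: flows [0=1,0=2,0=3,0->4,2->4] -> levels [7 8 7 8 9]
Step 5: flows [1->0,0=2,3->0,4->0,4->2] -> levels [10 7 8 7 7]
Step 6: flows [0->1,0->2,0->3,0->4,2->4] -> levels [6 8 8 8 9]
Step 7: flows [1->0,2->0,3->0,4->0,4->2] -> levels [10 7 8 7 7]
  -> period-2 cycle: step 7 state = step 5 state; never stabilizes
  -> state at step 30: (30-5) mod 2 = 1, same as step 6 -> [6 8 8 8 9]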